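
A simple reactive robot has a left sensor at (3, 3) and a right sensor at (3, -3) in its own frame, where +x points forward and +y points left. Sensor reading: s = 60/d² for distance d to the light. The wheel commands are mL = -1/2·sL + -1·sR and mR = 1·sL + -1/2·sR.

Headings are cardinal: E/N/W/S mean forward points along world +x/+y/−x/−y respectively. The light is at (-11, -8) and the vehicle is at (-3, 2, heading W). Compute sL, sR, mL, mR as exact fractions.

30/37 30/97 -2565/3589 2355/3589

left sensor world pos  = (-6, -1); dL² = 74
right sensor world pos = (-6, 5); dR² = 194
sL = 60/74 = 30/37
sR = 60/194 = 30/97
mL = -1/2·sL + -1·sR = -2565/3589
mR = 1·sL + -1/2·sR = 2355/3589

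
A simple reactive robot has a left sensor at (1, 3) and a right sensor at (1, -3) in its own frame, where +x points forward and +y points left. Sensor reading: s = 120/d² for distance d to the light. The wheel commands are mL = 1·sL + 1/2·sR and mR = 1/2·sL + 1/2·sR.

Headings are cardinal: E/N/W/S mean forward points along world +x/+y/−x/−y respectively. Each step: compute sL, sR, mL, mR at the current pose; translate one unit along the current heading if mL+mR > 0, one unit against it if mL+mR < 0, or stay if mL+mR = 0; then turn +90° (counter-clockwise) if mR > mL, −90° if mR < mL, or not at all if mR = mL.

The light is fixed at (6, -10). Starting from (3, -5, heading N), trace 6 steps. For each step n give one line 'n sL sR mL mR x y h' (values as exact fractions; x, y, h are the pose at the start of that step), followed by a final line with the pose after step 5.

0 5/3 10/3 10/3 5/2 3 -5 N
1 24/17 120/13 1332/221 1176/221 3 -4 E
2 60/13 12/5 378/65 228/65 4 -4 S
3 120/13 120/73 9540/949 5160/949 4 -5 W
4 5/3 10/3 10/3 5/2 3 -5 N
5 24/17 120/13 1332/221 1176/221 3 -4 E
final 4 -4 S

n=0: pose=(3,-5,N); sL=5/3, sR=10/3; mL=10/3, mR=5/2; mL+mR=35/6 → advance +1; mR−mL=-5/6 → turn -1·90°
n=1: pose=(3,-4,E); sL=24/17, sR=120/13; mL=1332/221, mR=1176/221; mL+mR=2508/221 → advance +1; mR−mL=-12/17 → turn -1·90°
n=2: pose=(4,-4,S); sL=60/13, sR=12/5; mL=378/65, mR=228/65; mL+mR=606/65 → advance +1; mR−mL=-30/13 → turn -1·90°
n=3: pose=(4,-5,W); sL=120/13, sR=120/73; mL=9540/949, mR=5160/949; mL+mR=14700/949 → advance +1; mR−mL=-60/13 → turn -1·90°
n=4: pose=(3,-5,N); sL=5/3, sR=10/3; mL=10/3, mR=5/2; mL+mR=35/6 → advance +1; mR−mL=-5/6 → turn -1·90°
n=5: pose=(3,-4,E); sL=24/17, sR=120/13; mL=1332/221, mR=1176/221; mL+mR=2508/221 → advance +1; mR−mL=-12/17 → turn -1·90°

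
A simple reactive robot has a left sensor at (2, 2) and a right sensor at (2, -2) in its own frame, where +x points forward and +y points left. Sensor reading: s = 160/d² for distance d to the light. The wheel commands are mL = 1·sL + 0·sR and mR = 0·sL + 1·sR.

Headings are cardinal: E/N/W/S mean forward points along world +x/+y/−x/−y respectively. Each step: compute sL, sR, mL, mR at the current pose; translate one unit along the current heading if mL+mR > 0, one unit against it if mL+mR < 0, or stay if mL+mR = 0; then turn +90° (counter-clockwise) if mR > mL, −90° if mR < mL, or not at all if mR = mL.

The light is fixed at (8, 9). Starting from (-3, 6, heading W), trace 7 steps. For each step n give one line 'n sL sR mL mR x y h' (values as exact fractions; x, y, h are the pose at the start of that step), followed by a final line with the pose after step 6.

0 80/97 16/17 80/97 16/17 -3 6 W
1 32/25 160/221 32/25 160/221 -4 6 S
2 20/29 4/5 20/29 4/5 -4 5 W
3 160/157 160/261 160/157 160/261 -5 5 S
4 80/137 80/117 80/137 80/117 -5 4 W
5 160/193 32/61 160/193 32/61 -6 4 S
6 1/2 10/17 1/2 10/17 -6 3 W
final -7 3 S

n=0: pose=(-3,6,W); sL=80/97, sR=16/17; mL=80/97, mR=16/17; mL+mR=2912/1649 → advance +1; mR−mL=192/1649 → turn +1·90°
n=1: pose=(-4,6,S); sL=32/25, sR=160/221; mL=32/25, mR=160/221; mL+mR=11072/5525 → advance +1; mR−mL=-3072/5525 → turn -1·90°
n=2: pose=(-4,5,W); sL=20/29, sR=4/5; mL=20/29, mR=4/5; mL+mR=216/145 → advance +1; mR−mL=16/145 → turn +1·90°
n=3: pose=(-5,5,S); sL=160/157, sR=160/261; mL=160/157, mR=160/261; mL+mR=66880/40977 → advance +1; mR−mL=-16640/40977 → turn -1·90°
n=4: pose=(-5,4,W); sL=80/137, sR=80/117; mL=80/137, mR=80/117; mL+mR=20320/16029 → advance +1; mR−mL=1600/16029 → turn +1·90°
n=5: pose=(-6,4,S); sL=160/193, sR=32/61; mL=160/193, mR=32/61; mL+mR=15936/11773 → advance +1; mR−mL=-3584/11773 → turn -1·90°
n=6: pose=(-6,3,W); sL=1/2, sR=10/17; mL=1/2, mR=10/17; mL+mR=37/34 → advance +1; mR−mL=3/34 → turn +1·90°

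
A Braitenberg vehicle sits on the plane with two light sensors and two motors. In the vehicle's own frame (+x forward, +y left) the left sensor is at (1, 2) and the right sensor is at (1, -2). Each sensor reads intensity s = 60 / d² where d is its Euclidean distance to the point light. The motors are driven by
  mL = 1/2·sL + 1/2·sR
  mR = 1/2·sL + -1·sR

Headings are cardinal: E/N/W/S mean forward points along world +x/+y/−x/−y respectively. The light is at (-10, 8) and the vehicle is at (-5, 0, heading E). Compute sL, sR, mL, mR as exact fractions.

5/6 15/34 65/102 -5/204

left sensor world pos  = (-4, 2); dL² = 72
right sensor world pos = (-4, -2); dR² = 136
sL = 60/72 = 5/6
sR = 60/136 = 15/34
mL = 1/2·sL + 1/2·sR = 65/102
mR = 1/2·sL + -1·sR = -5/204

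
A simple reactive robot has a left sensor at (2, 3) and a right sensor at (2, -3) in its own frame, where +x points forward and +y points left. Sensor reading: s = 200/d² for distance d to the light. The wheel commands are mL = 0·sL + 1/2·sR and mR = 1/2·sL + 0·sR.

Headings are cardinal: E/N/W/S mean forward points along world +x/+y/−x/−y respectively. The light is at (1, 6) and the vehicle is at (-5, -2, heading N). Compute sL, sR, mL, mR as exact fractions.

200/117 40/9 20/9 100/117

left sensor world pos  = (-8, 0); dL² = 117
right sensor world pos = (-2, 0); dR² = 45
sL = 200/117 = 200/117
sR = 200/45 = 40/9
mL = 0·sL + 1/2·sR = 20/9
mR = 1/2·sL + 0·sR = 100/117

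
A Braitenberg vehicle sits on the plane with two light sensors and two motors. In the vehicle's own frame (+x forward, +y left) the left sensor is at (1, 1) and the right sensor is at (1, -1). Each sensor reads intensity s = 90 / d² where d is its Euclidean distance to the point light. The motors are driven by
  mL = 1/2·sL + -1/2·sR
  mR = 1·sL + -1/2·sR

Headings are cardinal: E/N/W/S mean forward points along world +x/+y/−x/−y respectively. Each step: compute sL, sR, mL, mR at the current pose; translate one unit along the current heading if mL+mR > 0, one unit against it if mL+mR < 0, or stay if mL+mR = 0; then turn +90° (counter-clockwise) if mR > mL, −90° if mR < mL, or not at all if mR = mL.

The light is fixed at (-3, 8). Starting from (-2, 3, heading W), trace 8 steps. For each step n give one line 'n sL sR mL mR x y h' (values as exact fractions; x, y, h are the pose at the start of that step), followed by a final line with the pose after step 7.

0 5/2 45/8 -25/16 -5/16 -2 3 W
1 2 90/37 -8/37 29/37 -1 3 S
2 45/17 45/29 270/493 1845/986 -1 2 E
3 90/29 90/41 540/1189 2385/1189 0 2 N
4 9/4 9/2 -9/8 0 0 3 W
5 90/61 2 -16/61 29/61 1 3 S
6 9/5 45/37 54/185 441/370 1 2 E
7 90/41 90/61 900/2501 3645/2501 2 2 N
final 2 3 W

n=0: pose=(-2,3,W); sL=5/2, sR=45/8; mL=-25/16, mR=-5/16; mL+mR=-15/8 → advance -1; mR−mL=5/4 → turn +1·90°
n=1: pose=(-1,3,S); sL=2, sR=90/37; mL=-8/37, mR=29/37; mL+mR=21/37 → advance +1; mR−mL=1 → turn +1·90°
n=2: pose=(-1,2,E); sL=45/17, sR=45/29; mL=270/493, mR=1845/986; mL+mR=2385/986 → advance +1; mR−mL=45/34 → turn +1·90°
n=3: pose=(0,2,N); sL=90/29, sR=90/41; mL=540/1189, mR=2385/1189; mL+mR=2925/1189 → advance +1; mR−mL=45/29 → turn +1·90°
n=4: pose=(0,3,W); sL=9/4, sR=9/2; mL=-9/8, mR=0; mL+mR=-9/8 → advance -1; mR−mL=9/8 → turn +1·90°
n=5: pose=(1,3,S); sL=90/61, sR=2; mL=-16/61, mR=29/61; mL+mR=13/61 → advance +1; mR−mL=45/61 → turn +1·90°
n=6: pose=(1,2,E); sL=9/5, sR=45/37; mL=54/185, mR=441/370; mL+mR=549/370 → advance +1; mR−mL=9/10 → turn +1·90°
n=7: pose=(2,2,N); sL=90/41, sR=90/61; mL=900/2501, mR=3645/2501; mL+mR=4545/2501 → advance +1; mR−mL=45/41 → turn +1·90°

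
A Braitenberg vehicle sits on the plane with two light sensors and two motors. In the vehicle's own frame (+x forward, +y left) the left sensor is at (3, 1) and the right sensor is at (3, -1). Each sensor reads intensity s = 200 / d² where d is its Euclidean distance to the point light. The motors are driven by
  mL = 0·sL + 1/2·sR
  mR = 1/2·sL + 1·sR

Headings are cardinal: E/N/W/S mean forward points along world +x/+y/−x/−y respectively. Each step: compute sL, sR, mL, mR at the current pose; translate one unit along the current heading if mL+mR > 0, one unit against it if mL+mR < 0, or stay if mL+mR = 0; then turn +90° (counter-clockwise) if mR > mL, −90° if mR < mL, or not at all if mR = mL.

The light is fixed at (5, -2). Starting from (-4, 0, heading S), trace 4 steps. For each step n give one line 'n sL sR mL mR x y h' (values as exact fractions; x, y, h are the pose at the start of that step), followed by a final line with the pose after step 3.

0 40/13 200/101 100/101 4620/1313 -4 0 S
1 5 50/9 25/9 145/18 -4 -1 E
2 200/97 40/13 20/13 5180/1261 -3 -1 N
3 100/61 20/13 10/13 1870/793 -3 0 W
final -4 0 S

n=0: pose=(-4,0,S); sL=40/13, sR=200/101; mL=100/101, mR=4620/1313; mL+mR=5920/1313 → advance +1; mR−mL=3320/1313 → turn +1·90°
n=1: pose=(-4,-1,E); sL=5, sR=50/9; mL=25/9, mR=145/18; mL+mR=65/6 → advance +1; mR−mL=95/18 → turn +1·90°
n=2: pose=(-3,-1,N); sL=200/97, sR=40/13; mL=20/13, mR=5180/1261; mL+mR=7120/1261 → advance +1; mR−mL=3240/1261 → turn +1·90°
n=3: pose=(-3,0,W); sL=100/61, sR=20/13; mL=10/13, mR=1870/793; mL+mR=2480/793 → advance +1; mR−mL=1260/793 → turn +1·90°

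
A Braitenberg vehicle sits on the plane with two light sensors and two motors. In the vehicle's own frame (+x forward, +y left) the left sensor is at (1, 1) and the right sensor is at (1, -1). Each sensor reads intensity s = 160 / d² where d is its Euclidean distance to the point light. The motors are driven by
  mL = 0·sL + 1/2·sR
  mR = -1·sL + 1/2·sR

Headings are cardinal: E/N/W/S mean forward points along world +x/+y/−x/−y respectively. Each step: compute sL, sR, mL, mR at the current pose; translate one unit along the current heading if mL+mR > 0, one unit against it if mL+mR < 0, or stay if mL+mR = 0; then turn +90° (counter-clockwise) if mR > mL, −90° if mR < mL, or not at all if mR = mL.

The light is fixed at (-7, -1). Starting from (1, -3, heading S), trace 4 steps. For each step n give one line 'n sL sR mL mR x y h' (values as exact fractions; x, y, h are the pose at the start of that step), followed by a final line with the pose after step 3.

0 16/9 80/29 40/29 -104/261 1 -3 S
1 32/13 160/53 80/53 -656/689 1 -4 W
2 4 40/17 20/17 -48/17 0 -4 N
3 160/73 160/89 80/89 -8400/6497 0 -5 E
final -1 -5 S

n=0: pose=(1,-3,S); sL=16/9, sR=80/29; mL=40/29, mR=-104/261; mL+mR=256/261 → advance +1; mR−mL=-16/9 → turn -1·90°
n=1: pose=(1,-4,W); sL=32/13, sR=160/53; mL=80/53, mR=-656/689; mL+mR=384/689 → advance +1; mR−mL=-32/13 → turn -1·90°
n=2: pose=(0,-4,N); sL=4, sR=40/17; mL=20/17, mR=-48/17; mL+mR=-28/17 → advance -1; mR−mL=-4 → turn -1·90°
n=3: pose=(0,-5,E); sL=160/73, sR=160/89; mL=80/89, mR=-8400/6497; mL+mR=-2560/6497 → advance -1; mR−mL=-160/73 → turn -1·90°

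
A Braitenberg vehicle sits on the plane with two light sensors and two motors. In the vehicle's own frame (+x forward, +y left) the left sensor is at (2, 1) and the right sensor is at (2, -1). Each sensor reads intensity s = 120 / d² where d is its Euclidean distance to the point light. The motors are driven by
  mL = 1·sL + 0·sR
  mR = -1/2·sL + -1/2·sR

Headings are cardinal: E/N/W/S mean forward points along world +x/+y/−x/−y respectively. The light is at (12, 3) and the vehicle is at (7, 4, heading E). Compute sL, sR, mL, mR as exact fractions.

left sensor world pos  = (9, 5); dL² = 13
right sensor world pos = (9, 3); dR² = 9
sL = 120/13 = 120/13
sR = 120/9 = 40/3
mL = 1·sL + 0·sR = 120/13
mR = -1/2·sL + -1/2·sR = -440/39

120/13 40/3 120/13 -440/39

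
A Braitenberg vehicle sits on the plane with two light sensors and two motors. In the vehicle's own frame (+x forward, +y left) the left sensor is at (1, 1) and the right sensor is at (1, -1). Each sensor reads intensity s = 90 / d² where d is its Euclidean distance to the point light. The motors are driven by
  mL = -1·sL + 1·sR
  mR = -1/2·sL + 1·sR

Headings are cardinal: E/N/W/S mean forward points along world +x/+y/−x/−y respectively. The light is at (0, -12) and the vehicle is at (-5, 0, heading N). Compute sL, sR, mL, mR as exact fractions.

18/41 18/37 72/1517 405/1517

left sensor world pos  = (-6, 1); dL² = 205
right sensor world pos = (-4, 1); dR² = 185
sL = 90/205 = 18/41
sR = 90/185 = 18/37
mL = -1·sL + 1·sR = 72/1517
mR = -1/2·sL + 1·sR = 405/1517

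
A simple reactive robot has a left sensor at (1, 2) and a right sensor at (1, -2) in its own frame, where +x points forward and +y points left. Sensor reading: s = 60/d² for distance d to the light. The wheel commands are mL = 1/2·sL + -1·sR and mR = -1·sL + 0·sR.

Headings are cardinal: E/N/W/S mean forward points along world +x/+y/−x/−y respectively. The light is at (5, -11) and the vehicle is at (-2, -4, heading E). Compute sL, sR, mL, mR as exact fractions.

left sensor world pos  = (-1, -2); dL² = 117
right sensor world pos = (-1, -6); dR² = 61
sL = 60/117 = 20/39
sR = 60/61 = 60/61
mL = 1/2·sL + -1·sR = -1730/2379
mR = -1·sL + 0·sR = -20/39

20/39 60/61 -1730/2379 -20/39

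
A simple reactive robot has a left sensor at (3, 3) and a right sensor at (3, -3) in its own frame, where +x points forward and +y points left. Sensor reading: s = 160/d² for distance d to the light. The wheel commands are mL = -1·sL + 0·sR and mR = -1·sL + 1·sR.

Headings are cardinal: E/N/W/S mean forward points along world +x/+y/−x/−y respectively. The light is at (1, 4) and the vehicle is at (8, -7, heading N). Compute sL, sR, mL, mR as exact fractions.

2 40/41 -2 -42/41

left sensor world pos  = (5, -4); dL² = 80
right sensor world pos = (11, -4); dR² = 164
sL = 160/80 = 2
sR = 160/164 = 40/41
mL = -1·sL + 0·sR = -2
mR = -1·sL + 1·sR = -42/41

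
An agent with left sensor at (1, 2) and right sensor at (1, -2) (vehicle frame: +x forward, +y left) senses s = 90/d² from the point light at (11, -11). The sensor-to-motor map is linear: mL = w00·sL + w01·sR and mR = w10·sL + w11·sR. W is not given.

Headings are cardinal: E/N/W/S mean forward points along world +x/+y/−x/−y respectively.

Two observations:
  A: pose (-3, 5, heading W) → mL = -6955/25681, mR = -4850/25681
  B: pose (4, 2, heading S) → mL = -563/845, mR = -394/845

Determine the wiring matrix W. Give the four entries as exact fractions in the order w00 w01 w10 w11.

-1/2 -1 -1/2 -1/2

obs A: pose=(-3,5,W) → sL=90/421, sR=10/61, mL=-6955/25681, mR=-4850/25681
obs B: pose=(4,2,S) → sL=90/169, sR=2/5, mL=-563/845, mR=-394/845
sensor matrix S = [[90/421, 10/61], [90/169, 2/5]]; det S = -7776/4340089
solve [mL_A; mL_B] = S·[w00; w01] and [mR_A; mR_B] = S·[w10; w11]:
  w00 = -1/2, w01 = -1, w10 = -1/2, w11 = -1/2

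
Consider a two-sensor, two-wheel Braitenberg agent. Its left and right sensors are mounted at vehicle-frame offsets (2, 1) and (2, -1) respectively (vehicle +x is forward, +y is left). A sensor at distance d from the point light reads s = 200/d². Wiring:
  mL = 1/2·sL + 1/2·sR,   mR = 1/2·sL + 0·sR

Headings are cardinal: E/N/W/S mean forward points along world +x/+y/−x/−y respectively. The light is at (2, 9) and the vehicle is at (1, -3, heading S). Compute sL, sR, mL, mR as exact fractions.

left sensor world pos  = (2, -5); dL² = 196
right sensor world pos = (0, -5); dR² = 200
sL = 200/196 = 50/49
sR = 200/200 = 1
mL = 1/2·sL + 1/2·sR = 99/98
mR = 1/2·sL + 0·sR = 25/49

50/49 1 99/98 25/49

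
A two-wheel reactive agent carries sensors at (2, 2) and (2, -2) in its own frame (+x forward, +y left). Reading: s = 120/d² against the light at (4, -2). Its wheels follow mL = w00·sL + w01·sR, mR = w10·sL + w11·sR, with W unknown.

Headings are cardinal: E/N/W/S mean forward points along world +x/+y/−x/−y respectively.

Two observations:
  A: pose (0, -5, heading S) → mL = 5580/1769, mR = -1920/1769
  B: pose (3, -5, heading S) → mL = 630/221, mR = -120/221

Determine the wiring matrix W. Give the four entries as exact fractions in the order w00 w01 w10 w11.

obs A: pose=(0,-5,S) → sL=120/29, sR=120/61, mL=5580/1769, mR=-1920/1769
obs B: pose=(3,-5,S) → sL=60/13, sR=60/17, mL=630/221, mR=-120/221
sensor matrix S = [[120/29, 120/61], [60/13, 60/17]]; det S = 2160000/390949
solve [mL_A; mL_B] = S·[w00; w01] and [mR_A; mR_B] = S·[w10; w11]:
  w00 = 1, w01 = -1/2, w10 = -1/2, w11 = 1/2

1 -1/2 -1/2 1/2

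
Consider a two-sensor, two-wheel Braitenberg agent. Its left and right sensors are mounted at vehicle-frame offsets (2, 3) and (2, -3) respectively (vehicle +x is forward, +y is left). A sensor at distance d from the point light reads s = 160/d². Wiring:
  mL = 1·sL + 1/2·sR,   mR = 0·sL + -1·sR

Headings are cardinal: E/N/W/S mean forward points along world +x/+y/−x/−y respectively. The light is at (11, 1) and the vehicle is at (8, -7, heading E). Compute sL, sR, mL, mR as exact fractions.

80/13 80/61 5400/793 -80/61

left sensor world pos  = (10, -4); dL² = 26
right sensor world pos = (10, -10); dR² = 122
sL = 160/26 = 80/13
sR = 160/122 = 80/61
mL = 1·sL + 1/2·sR = 5400/793
mR = 0·sL + -1·sR = -80/61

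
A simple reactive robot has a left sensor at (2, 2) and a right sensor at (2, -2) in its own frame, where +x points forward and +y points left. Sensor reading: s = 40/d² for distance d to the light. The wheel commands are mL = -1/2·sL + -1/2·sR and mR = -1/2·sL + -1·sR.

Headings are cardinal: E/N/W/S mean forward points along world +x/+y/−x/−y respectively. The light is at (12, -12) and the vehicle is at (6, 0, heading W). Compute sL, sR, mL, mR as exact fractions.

left sensor world pos  = (4, -2); dL² = 164
right sensor world pos = (4, 2); dR² = 260
sL = 40/164 = 10/41
sR = 40/260 = 2/13
mL = -1/2·sL + -1/2·sR = -106/533
mR = -1/2·sL + -1·sR = -147/533

10/41 2/13 -106/533 -147/533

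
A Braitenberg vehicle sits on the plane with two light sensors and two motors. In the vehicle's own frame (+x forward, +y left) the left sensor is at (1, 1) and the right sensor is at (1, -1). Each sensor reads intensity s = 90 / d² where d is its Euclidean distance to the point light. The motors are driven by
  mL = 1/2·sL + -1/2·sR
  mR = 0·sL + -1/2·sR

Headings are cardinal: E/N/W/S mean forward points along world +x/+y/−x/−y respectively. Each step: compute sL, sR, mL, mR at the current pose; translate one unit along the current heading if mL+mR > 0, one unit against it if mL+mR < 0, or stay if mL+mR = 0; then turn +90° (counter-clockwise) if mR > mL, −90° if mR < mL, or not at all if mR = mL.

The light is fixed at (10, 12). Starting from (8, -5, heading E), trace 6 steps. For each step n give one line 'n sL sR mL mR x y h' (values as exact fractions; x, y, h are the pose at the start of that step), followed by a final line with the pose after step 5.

0 90/257 18/65 612/16705 -9/65 8 -5 E
1 45/164 9/34 27/5576 -9/68 7 -5 S
2 18/61 90/241 -576/14701 -45/241 7 -4 W
3 5/13 45/113 -10/1469 -45/226 8 -4 N
4 90/257 18/65 612/16705 -9/65 8 -5 E
5 45/164 9/34 27/5576 -9/68 7 -5 S
final 7 -4 W

n=0: pose=(8,-5,E); sL=90/257, sR=18/65; mL=612/16705, mR=-9/65; mL+mR=-1701/16705 → advance -1; mR−mL=-45/257 → turn -1·90°
n=1: pose=(7,-5,S); sL=45/164, sR=9/34; mL=27/5576, mR=-9/68; mL+mR=-711/5576 → advance -1; mR−mL=-45/328 → turn -1·90°
n=2: pose=(7,-4,W); sL=18/61, sR=90/241; mL=-576/14701, mR=-45/241; mL+mR=-3321/14701 → advance -1; mR−mL=-9/61 → turn -1·90°
n=3: pose=(8,-4,N); sL=5/13, sR=45/113; mL=-10/1469, mR=-45/226; mL+mR=-605/2938 → advance -1; mR−mL=-5/26 → turn -1·90°
n=4: pose=(8,-5,E); sL=90/257, sR=18/65; mL=612/16705, mR=-9/65; mL+mR=-1701/16705 → advance -1; mR−mL=-45/257 → turn -1·90°
n=5: pose=(7,-5,S); sL=45/164, sR=9/34; mL=27/5576, mR=-9/68; mL+mR=-711/5576 → advance -1; mR−mL=-45/328 → turn -1·90°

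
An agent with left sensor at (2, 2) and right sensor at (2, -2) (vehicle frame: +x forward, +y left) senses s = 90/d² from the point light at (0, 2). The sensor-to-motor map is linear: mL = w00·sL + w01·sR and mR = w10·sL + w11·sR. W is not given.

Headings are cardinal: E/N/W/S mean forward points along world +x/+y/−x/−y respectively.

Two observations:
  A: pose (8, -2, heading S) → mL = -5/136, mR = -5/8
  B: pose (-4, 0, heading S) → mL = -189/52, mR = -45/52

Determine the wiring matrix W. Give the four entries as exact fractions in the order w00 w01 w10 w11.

obs A: pose=(8,-2,S) → sL=45/68, sR=5/4, mL=-5/136, mR=-5/8
obs B: pose=(-4,0,S) → sL=9/2, sR=45/26, mL=-189/52, mR=-45/52
sensor matrix S = [[45/68, 5/4], [9/2, 45/26]]; det S = -990/221
solve [mL_A; mL_B] = S·[w00; w01] and [mR_A; mR_B] = S·[w10; w11]:
  w00 = -1, w01 = 1/2, w10 = 0, w11 = -1/2

-1 1/2 0 -1/2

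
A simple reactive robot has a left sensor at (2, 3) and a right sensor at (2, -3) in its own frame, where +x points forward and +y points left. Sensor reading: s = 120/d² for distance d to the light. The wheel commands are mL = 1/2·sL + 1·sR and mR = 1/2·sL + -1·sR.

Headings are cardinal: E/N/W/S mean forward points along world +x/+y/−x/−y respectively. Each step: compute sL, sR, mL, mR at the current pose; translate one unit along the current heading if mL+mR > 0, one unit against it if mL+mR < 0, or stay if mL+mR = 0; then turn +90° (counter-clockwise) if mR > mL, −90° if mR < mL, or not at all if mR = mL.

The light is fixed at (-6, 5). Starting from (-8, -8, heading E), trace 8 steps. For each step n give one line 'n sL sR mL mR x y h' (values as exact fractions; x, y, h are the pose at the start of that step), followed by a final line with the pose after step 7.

0 6/5 15/32 171/160 21/160 -8 -8 E
1 120/229 120/241 41940/55189 -13020/55189 -7 -8 S
2 60/149 12/13 2178/1937 -1398/1937 -7 -9 W
3 120/169 24/29 5796/4901 -2316/4901 -8 -9 N
4 6/5 15/32 171/160 21/160 -8 -8 E
5 120/229 120/241 41940/55189 -13020/55189 -7 -8 S
6 60/149 12/13 2178/1937 -1398/1937 -7 -9 W
7 120/169 24/29 5796/4901 -2316/4901 -8 -9 N
final -8 -8 E

n=0: pose=(-8,-8,E); sL=6/5, sR=15/32; mL=171/160, mR=21/160; mL+mR=6/5 → advance +1; mR−mL=-15/16 → turn -1·90°
n=1: pose=(-7,-8,S); sL=120/229, sR=120/241; mL=41940/55189, mR=-13020/55189; mL+mR=120/229 → advance +1; mR−mL=-240/241 → turn -1·90°
n=2: pose=(-7,-9,W); sL=60/149, sR=12/13; mL=2178/1937, mR=-1398/1937; mL+mR=60/149 → advance +1; mR−mL=-24/13 → turn -1·90°
n=3: pose=(-8,-9,N); sL=120/169, sR=24/29; mL=5796/4901, mR=-2316/4901; mL+mR=120/169 → advance +1; mR−mL=-48/29 → turn -1·90°
n=4: pose=(-8,-8,E); sL=6/5, sR=15/32; mL=171/160, mR=21/160; mL+mR=6/5 → advance +1; mR−mL=-15/16 → turn -1·90°
n=5: pose=(-7,-8,S); sL=120/229, sR=120/241; mL=41940/55189, mR=-13020/55189; mL+mR=120/229 → advance +1; mR−mL=-240/241 → turn -1·90°
n=6: pose=(-7,-9,W); sL=60/149, sR=12/13; mL=2178/1937, mR=-1398/1937; mL+mR=60/149 → advance +1; mR−mL=-24/13 → turn -1·90°
n=7: pose=(-8,-9,N); sL=120/169, sR=24/29; mL=5796/4901, mR=-2316/4901; mL+mR=120/169 → advance +1; mR−mL=-48/29 → turn -1·90°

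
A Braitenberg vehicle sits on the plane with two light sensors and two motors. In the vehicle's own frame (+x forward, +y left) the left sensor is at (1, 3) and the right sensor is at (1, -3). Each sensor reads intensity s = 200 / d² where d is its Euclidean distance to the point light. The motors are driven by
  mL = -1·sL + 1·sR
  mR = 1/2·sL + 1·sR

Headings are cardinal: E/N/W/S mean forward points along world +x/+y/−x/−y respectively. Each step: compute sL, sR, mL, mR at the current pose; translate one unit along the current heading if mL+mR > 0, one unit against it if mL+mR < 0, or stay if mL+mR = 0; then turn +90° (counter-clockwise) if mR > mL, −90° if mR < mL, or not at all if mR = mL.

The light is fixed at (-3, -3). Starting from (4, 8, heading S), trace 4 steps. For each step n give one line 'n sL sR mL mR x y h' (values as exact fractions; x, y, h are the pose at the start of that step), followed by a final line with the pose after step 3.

0 1 50/29 21/29 129/58 4 8 S
1 200/233 200/113 24000/26329 57900/26329 4 7 E
2 100/73 100/121 -4800/8833 13350/8833 5 7 N
3 200/113 40/49 -5280/5537 9420/5537 5 8 W
final 4 8 S

n=0: pose=(4,8,S); sL=1, sR=50/29; mL=21/29, mR=129/58; mL+mR=171/58 → advance +1; mR−mL=3/2 → turn +1·90°
n=1: pose=(4,7,E); sL=200/233, sR=200/113; mL=24000/26329, mR=57900/26329; mL+mR=81900/26329 → advance +1; mR−mL=300/233 → turn +1·90°
n=2: pose=(5,7,N); sL=100/73, sR=100/121; mL=-4800/8833, mR=13350/8833; mL+mR=8550/8833 → advance +1; mR−mL=150/73 → turn +1·90°
n=3: pose=(5,8,W); sL=200/113, sR=40/49; mL=-5280/5537, mR=9420/5537; mL+mR=4140/5537 → advance +1; mR−mL=300/113 → turn +1·90°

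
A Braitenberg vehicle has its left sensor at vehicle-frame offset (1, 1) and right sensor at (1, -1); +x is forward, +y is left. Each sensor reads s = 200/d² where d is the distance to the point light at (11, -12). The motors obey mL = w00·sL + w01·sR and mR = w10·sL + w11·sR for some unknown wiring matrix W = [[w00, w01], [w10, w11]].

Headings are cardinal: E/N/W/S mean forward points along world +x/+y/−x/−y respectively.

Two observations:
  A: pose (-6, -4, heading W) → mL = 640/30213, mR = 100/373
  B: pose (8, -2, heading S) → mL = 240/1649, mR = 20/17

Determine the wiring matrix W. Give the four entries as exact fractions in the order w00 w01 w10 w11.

1/2 -1/2 1/2 0

obs A: pose=(-6,-4,W) → sL=200/373, sR=40/81, mL=640/30213, mR=100/373
obs B: pose=(8,-2,S) → sL=40/17, sR=200/97, mL=240/1649, mR=20/17
sensor matrix S = [[200/373, 40/81], [40/17, 200/97]]; det S = -2809600/49821237
solve [mL_A; mL_B] = S·[w00; w01] and [mR_A; mR_B] = S·[w10; w11]:
  w00 = 1/2, w01 = -1/2, w10 = 1/2, w11 = 0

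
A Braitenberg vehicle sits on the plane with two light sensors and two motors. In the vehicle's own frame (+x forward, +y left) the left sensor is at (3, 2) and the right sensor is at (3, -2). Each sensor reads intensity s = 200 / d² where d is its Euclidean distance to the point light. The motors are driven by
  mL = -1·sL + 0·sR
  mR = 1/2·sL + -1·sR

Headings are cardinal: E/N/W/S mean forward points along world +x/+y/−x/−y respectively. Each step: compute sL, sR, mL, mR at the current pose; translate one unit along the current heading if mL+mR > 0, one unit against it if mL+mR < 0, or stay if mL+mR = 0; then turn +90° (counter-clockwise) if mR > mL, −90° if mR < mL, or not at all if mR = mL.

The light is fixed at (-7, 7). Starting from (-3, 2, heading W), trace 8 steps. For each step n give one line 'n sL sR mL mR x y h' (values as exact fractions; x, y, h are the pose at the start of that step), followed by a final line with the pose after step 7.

0 4 20 -4 -18 -3 2 W
1 200/13 200/53 -200/13 2700/689 -2 2 N
2 50/17 10 -50/17 -145/17 -2 1 W
3 8 200/73 -8 92/73 -1 1 N
4 20/9 100/17 -20/9 -730/153 -1 0 W
5 200/41 200/97 -200/41 1500/3977 0 0 N
6 50/29 50/13 -50/29 -1125/377 0 -1 W
7 200/61 8/5 -200/61 12/305 1 -1 N
final 1 -2 W

n=0: pose=(-3,2,W); sL=4, sR=20; mL=-4, mR=-18; mL+mR=-22 → advance -1; mR−mL=-14 → turn -1·90°
n=1: pose=(-2,2,N); sL=200/13, sR=200/53; mL=-200/13, mR=2700/689; mL+mR=-7900/689 → advance -1; mR−mL=13300/689 → turn +1·90°
n=2: pose=(-2,1,W); sL=50/17, sR=10; mL=-50/17, mR=-145/17; mL+mR=-195/17 → advance -1; mR−mL=-95/17 → turn -1·90°
n=3: pose=(-1,1,N); sL=8, sR=200/73; mL=-8, mR=92/73; mL+mR=-492/73 → advance -1; mR−mL=676/73 → turn +1·90°
n=4: pose=(-1,0,W); sL=20/9, sR=100/17; mL=-20/9, mR=-730/153; mL+mR=-1070/153 → advance -1; mR−mL=-130/51 → turn -1·90°
n=5: pose=(0,0,N); sL=200/41, sR=200/97; mL=-200/41, mR=1500/3977; mL+mR=-17900/3977 → advance -1; mR−mL=20900/3977 → turn +1·90°
n=6: pose=(0,-1,W); sL=50/29, sR=50/13; mL=-50/29, mR=-1125/377; mL+mR=-1775/377 → advance -1; mR−mL=-475/377 → turn -1·90°
n=7: pose=(1,-1,N); sL=200/61, sR=8/5; mL=-200/61, mR=12/305; mL+mR=-988/305 → advance -1; mR−mL=1012/305 → turn +1·90°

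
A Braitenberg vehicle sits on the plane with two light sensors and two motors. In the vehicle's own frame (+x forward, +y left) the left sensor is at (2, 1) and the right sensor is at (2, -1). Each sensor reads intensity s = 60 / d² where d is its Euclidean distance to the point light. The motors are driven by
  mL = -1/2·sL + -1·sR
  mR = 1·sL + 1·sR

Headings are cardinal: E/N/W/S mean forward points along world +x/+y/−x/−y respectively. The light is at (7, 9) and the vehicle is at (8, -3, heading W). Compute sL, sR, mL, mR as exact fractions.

left sensor world pos  = (6, -4); dL² = 170
right sensor world pos = (6, -2); dR² = 122
sL = 60/170 = 6/17
sR = 60/122 = 30/61
mL = -1/2·sL + -1·sR = -693/1037
mR = 1·sL + 1·sR = 876/1037

6/17 30/61 -693/1037 876/1037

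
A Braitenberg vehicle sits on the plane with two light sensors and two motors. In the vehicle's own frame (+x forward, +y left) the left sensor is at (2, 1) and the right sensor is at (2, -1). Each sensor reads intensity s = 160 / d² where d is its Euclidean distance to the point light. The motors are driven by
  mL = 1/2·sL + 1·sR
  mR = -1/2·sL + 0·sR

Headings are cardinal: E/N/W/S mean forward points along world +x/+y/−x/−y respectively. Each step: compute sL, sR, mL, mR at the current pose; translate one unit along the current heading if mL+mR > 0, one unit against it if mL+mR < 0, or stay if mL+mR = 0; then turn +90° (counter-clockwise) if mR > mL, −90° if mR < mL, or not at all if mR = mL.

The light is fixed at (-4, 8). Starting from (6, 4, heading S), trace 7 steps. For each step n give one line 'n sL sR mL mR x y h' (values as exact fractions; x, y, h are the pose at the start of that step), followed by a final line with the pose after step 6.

n=0: pose=(6,4,S); sL=160/157, sR=160/117; mL=34480/18369, mR=-80/157; mL+mR=160/117 → advance +1; mR−mL=-43840/18369 → turn -1·90°
n=1: pose=(6,3,W); sL=8/5, sR=2; mL=14/5, mR=-4/5; mL+mR=2 → advance +1; mR−mL=-18/5 → turn -1·90°
n=2: pose=(5,3,N); sL=160/73, sR=160/109; mL=20400/7957, mR=-80/73; mL+mR=160/109 → advance +1; mR−mL=-29120/7957 → turn -1·90°
n=3: pose=(5,4,E); sL=16/13, sR=80/73; mL=1624/949, mR=-8/13; mL+mR=80/73 → advance +1; mR−mL=-2208/949 → turn -1·90°
n=4: pose=(6,4,S); sL=160/157, sR=160/117; mL=34480/18369, mR=-80/157; mL+mR=160/117 → advance +1; mR−mL=-43840/18369 → turn -1·90°
n=5: pose=(6,3,W); sL=8/5, sR=2; mL=14/5, mR=-4/5; mL+mR=2 → advance +1; mR−mL=-18/5 → turn -1·90°
n=6: pose=(5,3,N); sL=160/73, sR=160/109; mL=20400/7957, mR=-80/73; mL+mR=160/109 → advance +1; mR−mL=-29120/7957 → turn -1·90°

0 160/157 160/117 34480/18369 -80/157 6 4 S
1 8/5 2 14/5 -4/5 6 3 W
2 160/73 160/109 20400/7957 -80/73 5 3 N
3 16/13 80/73 1624/949 -8/13 5 4 E
4 160/157 160/117 34480/18369 -80/157 6 4 S
5 8/5 2 14/5 -4/5 6 3 W
6 160/73 160/109 20400/7957 -80/73 5 3 N
final 5 4 E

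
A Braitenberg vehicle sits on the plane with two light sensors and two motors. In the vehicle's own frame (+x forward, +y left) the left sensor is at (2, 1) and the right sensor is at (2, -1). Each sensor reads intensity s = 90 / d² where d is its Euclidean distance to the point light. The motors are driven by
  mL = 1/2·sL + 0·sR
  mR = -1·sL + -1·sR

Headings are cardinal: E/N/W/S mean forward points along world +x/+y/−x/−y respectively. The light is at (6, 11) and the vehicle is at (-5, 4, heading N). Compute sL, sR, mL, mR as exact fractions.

90/169 18/25 45/169 -5292/4225

left sensor world pos  = (-6, 6); dL² = 169
right sensor world pos = (-4, 6); dR² = 125
sL = 90/169 = 90/169
sR = 90/125 = 18/25
mL = 1/2·sL + 0·sR = 45/169
mR = -1·sL + -1·sR = -5292/4225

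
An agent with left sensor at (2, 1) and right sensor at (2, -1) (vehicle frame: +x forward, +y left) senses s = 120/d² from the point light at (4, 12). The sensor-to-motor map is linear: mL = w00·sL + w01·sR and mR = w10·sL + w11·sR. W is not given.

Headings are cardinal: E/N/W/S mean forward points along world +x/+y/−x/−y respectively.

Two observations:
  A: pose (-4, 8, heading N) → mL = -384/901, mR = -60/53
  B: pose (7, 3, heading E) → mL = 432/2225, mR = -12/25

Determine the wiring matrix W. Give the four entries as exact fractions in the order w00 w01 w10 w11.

obs A: pose=(-4,8,N) → sL=24/17, sR=120/53, mL=-384/901, mR=-60/53
obs B: pose=(7,3,E) → sL=120/89, sR=24/25, mL=432/2225, mR=-12/25
sensor matrix S = [[24/17, 120/53], [120/89, 24/25]]; det S = -3403008/2004725
solve [mL_A; mL_B] = S·[w00; w01] and [mR_A; mR_B] = S·[w10; w11]:
  w00 = 1/2, w01 = -1/2, w10 = 0, w11 = -1/2

1/2 -1/2 0 -1/2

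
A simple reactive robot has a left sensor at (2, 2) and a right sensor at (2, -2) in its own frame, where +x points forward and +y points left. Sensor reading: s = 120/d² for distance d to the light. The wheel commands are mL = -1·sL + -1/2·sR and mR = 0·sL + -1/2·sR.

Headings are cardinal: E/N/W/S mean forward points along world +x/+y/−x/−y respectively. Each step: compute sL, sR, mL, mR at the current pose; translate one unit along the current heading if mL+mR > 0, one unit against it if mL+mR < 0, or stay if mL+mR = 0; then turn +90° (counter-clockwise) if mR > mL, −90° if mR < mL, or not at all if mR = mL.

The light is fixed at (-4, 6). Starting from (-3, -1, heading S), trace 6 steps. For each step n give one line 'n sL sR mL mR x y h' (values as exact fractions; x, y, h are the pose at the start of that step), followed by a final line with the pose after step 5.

n=0: pose=(-3,-1,S); sL=4/3, sR=60/41; mL=-254/123, mR=-30/41; mL+mR=-344/123 → advance -1; mR−mL=4/3 → turn +1·90°
n=1: pose=(-3,0,E); sL=24/5, sR=120/73; mL=-2052/365, mR=-60/73; mL+mR=-2352/365 → advance -1; mR−mL=24/5 → turn +1·90°
n=2: pose=(-4,0,N); sL=6, sR=6; mL=-9, mR=-3; mL+mR=-12 → advance -1; mR−mL=6 → turn +1·90°
n=3: pose=(-4,-1,W); sL=24/17, sR=120/29; mL=-1716/493, mR=-60/29; mL+mR=-2736/493 → advance -1; mR−mL=24/17 → turn +1·90°
n=4: pose=(-3,-1,S); sL=4/3, sR=60/41; mL=-254/123, mR=-30/41; mL+mR=-344/123 → advance -1; mR−mL=4/3 → turn +1·90°
n=5: pose=(-3,0,E); sL=24/5, sR=120/73; mL=-2052/365, mR=-60/73; mL+mR=-2352/365 → advance -1; mR−mL=24/5 → turn +1·90°

0 4/3 60/41 -254/123 -30/41 -3 -1 S
1 24/5 120/73 -2052/365 -60/73 -3 0 E
2 6 6 -9 -3 -4 0 N
3 24/17 120/29 -1716/493 -60/29 -4 -1 W
4 4/3 60/41 -254/123 -30/41 -3 -1 S
5 24/5 120/73 -2052/365 -60/73 -3 0 E
final -4 0 N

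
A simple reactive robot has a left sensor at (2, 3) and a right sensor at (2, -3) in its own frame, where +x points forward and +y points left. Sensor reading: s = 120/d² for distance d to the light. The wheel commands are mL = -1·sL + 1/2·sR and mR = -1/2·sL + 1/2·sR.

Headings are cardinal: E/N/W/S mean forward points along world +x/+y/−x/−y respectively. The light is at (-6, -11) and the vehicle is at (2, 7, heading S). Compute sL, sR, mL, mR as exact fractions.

120/377 120/281 -11100/105937 5760/105937

left sensor world pos  = (5, 5); dL² = 377
right sensor world pos = (-1, 5); dR² = 281
sL = 120/377 = 120/377
sR = 120/281 = 120/281
mL = -1·sL + 1/2·sR = -11100/105937
mR = -1/2·sL + 1/2·sR = 5760/105937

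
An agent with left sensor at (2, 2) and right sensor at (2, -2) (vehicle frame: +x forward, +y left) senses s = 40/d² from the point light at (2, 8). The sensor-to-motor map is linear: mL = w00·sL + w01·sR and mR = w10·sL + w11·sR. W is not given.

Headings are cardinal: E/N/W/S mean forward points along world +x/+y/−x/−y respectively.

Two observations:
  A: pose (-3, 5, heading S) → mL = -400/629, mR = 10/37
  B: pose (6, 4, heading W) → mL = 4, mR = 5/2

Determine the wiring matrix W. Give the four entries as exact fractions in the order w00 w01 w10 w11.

-1 1 0 1/2

obs A: pose=(-3,5,S) → sL=20/17, sR=20/37, mL=-400/629, mR=10/37
obs B: pose=(6,4,W) → sL=1, sR=5, mL=4, mR=5/2
sensor matrix S = [[20/17, 20/37], [1, 5]]; det S = 3360/629
solve [mL_A; mL_B] = S·[w00; w01] and [mR_A; mR_B] = S·[w10; w11]:
  w00 = -1, w01 = 1, w10 = 0, w11 = 1/2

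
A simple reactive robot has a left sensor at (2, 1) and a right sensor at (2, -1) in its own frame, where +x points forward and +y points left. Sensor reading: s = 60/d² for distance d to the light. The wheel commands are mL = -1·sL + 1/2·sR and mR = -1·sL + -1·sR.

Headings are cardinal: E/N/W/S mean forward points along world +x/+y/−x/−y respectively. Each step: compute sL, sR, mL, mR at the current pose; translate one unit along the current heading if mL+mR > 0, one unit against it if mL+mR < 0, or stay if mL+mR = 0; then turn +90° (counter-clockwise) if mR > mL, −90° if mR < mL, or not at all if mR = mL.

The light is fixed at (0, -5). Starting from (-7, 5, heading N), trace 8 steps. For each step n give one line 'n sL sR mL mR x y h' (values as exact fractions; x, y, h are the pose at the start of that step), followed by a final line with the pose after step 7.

0 15/52 1/3 -19/156 -97/156 -7 5 N
1 12/25 60/89 -318/2225 -2568/2225 -7 4 E
2 30/49 6/13 -243/637 -684/637 -8 4 S
3 60/181 60/221 -7830/40001 -24120/40001 -8 5 W
4 15/52 1/3 -19/156 -97/156 -7 5 N
5 12/25 60/89 -318/2225 -2568/2225 -7 4 E
6 30/49 6/13 -243/637 -684/637 -8 4 S
7 60/181 60/221 -7830/40001 -24120/40001 -8 5 W
final -7 5 N

n=0: pose=(-7,5,N); sL=15/52, sR=1/3; mL=-19/156, mR=-97/156; mL+mR=-29/39 → advance -1; mR−mL=-1/2 → turn -1·90°
n=1: pose=(-7,4,E); sL=12/25, sR=60/89; mL=-318/2225, mR=-2568/2225; mL+mR=-2886/2225 → advance -1; mR−mL=-90/89 → turn -1·90°
n=2: pose=(-8,4,S); sL=30/49, sR=6/13; mL=-243/637, mR=-684/637; mL+mR=-927/637 → advance -1; mR−mL=-9/13 → turn -1·90°
n=3: pose=(-8,5,W); sL=60/181, sR=60/221; mL=-7830/40001, mR=-24120/40001; mL+mR=-31950/40001 → advance -1; mR−mL=-90/221 → turn -1·90°
n=4: pose=(-7,5,N); sL=15/52, sR=1/3; mL=-19/156, mR=-97/156; mL+mR=-29/39 → advance -1; mR−mL=-1/2 → turn -1·90°
n=5: pose=(-7,4,E); sL=12/25, sR=60/89; mL=-318/2225, mR=-2568/2225; mL+mR=-2886/2225 → advance -1; mR−mL=-90/89 → turn -1·90°
n=6: pose=(-8,4,S); sL=30/49, sR=6/13; mL=-243/637, mR=-684/637; mL+mR=-927/637 → advance -1; mR−mL=-9/13 → turn -1·90°
n=7: pose=(-8,5,W); sL=60/181, sR=60/221; mL=-7830/40001, mR=-24120/40001; mL+mR=-31950/40001 → advance -1; mR−mL=-90/221 → turn -1·90°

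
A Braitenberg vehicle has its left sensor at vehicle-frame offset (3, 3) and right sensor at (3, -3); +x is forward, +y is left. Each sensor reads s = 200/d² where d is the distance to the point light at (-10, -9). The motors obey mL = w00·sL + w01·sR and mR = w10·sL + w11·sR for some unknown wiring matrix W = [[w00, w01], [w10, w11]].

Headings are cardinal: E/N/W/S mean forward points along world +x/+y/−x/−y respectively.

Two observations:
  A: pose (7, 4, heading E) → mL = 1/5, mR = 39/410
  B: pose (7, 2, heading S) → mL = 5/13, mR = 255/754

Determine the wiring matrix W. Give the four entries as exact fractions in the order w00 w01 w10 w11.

0 1/2 -1 1

obs A: pose=(7,4,E) → sL=25/82, sR=2/5, mL=1/5, mR=39/410
obs B: pose=(7,2,S) → sL=25/58, sR=10/13, mL=5/13, mR=255/754
sensor matrix S = [[25/82, 2/5], [25/58, 10/13]]; det S = 960/15457
solve [mL_A; mL_B] = S·[w00; w01] and [mR_A; mR_B] = S·[w10; w11]:
  w00 = 0, w01 = 1/2, w10 = -1, w11 = 1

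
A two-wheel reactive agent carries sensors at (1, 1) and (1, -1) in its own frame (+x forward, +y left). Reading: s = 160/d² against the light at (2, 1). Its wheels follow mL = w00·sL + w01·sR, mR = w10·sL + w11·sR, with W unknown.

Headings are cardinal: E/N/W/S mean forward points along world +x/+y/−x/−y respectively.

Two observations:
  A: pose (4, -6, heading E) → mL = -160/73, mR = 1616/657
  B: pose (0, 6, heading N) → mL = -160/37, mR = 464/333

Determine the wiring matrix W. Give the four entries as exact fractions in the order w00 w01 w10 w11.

0 -1 1 -1/2

obs A: pose=(4,-6,E) → sL=32/9, sR=160/73, mL=-160/73, mR=1616/657
obs B: pose=(0,6,N) → sL=32/9, sR=160/37, mL=-160/37, mR=464/333
sensor matrix S = [[32/9, 160/73], [32/9, 160/37]]; det S = 20480/2701
solve [mL_A; mL_B] = S·[w00; w01] and [mR_A; mR_B] = S·[w10; w11]:
  w00 = 0, w01 = -1, w10 = 1, w11 = -1/2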